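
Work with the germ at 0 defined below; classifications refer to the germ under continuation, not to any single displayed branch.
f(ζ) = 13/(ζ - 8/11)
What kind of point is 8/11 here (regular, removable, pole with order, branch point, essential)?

The point is a pole of order 1.

The denominator factor ζ - 8/11 vanishes at 8/11 and appears to the power 1; the numerator there equals 13, nonzero, and no other factor vanishes.
Hence a pole whose order is the multiplicity, 1.


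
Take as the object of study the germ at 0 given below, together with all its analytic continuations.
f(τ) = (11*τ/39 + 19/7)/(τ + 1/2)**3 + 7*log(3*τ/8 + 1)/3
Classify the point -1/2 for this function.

The point is a pole of order 3.

The denominator factor τ + 1/2 vanishes at -1/2 and appears to the power 3; the numerator there equals 1405/546, nonzero, and no other factor vanishes.
The branch terms are analytic at this point.
Hence a pole whose order is the multiplicity, 3.


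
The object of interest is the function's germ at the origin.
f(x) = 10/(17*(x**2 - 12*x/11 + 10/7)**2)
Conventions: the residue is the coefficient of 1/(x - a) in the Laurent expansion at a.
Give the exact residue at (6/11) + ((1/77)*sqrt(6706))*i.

The factor x**2 - 12*x/11 + 10/7 splits as (x - a)(x - a') with a = (6/11) + ((1/77)*sqrt(6706))*i, a' = (6/11) - ((1/77)*sqrt(6706))*i. At the order-2 pole a set g(x) = (x - a)^2*f(x) = [10/17] / (x - a')^2.
Order-2 pole: residue = g'(a); g'((6/11) + ((1/77)*sqrt(6706))*i) = -((46585/31203976)*sqrt(6706))*i, so the residue is -((46585/31203976)*sqrt(6706))*i.

The residue is -((46585/31203976)*sqrt(6706))*i.


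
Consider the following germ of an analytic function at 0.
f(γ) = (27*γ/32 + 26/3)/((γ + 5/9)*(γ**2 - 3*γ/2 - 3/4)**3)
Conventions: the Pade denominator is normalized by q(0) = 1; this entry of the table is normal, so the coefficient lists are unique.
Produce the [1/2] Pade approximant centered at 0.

Taylor coefficients needed (expand at 0): a_0 = -1664/45, a_1 = 21362/75, a_2 = -1717274/1125, a_3 = 38184466/5625.
Write the denominator as Q(γ) = 1 + q1*γ + q2*γ^2. Requiring Q*f - P = O(γ^4) with deg P <= 1 kills the coefficients of γ^2..γ^3 in Q*f:
  γ^2: a_2 + q1*a_1 + q2*a_0 = 0, i.e. -1717274/1125 + (21362/75)*q1 + (-1664/45)*q2 = 0.
  γ^3: a_3 + q1*a_2 + q2*a_1 = 0, i.e. 38184466/5625 + (-1717274/1125)*q1 + (21362/75)*q2 = 0.
Solving this linear system: q1 = 2325713507/312367865, q2 = 1003880606/62473573.
The numerator is Q*f truncated at degree 1: P0 = a_0 = -1664/45; P1 = a_1 + q1*a_0 = 26738824726/2811310785.

The Pade approximant has numerator coefficients [-1664/45, 26738824726/2811310785]; denominator coefficients [1, 2325713507/312367865, 1003880606/62473573].


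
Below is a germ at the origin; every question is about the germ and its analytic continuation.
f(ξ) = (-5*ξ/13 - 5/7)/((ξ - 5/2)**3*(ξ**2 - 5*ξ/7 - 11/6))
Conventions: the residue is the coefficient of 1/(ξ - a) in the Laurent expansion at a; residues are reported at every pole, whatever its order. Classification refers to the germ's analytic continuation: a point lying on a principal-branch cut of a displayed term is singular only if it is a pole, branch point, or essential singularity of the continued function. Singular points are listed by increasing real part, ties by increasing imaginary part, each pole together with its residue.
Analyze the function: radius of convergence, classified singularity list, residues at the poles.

Radius of convergence at 0: -5/14 + (1/42)*sqrt(3459).
At 5/14 - (1/42)*sqrt(3459): a pole of order 1; residue 84890340/140320193 - (1671139140/161789182529)*sqrt(3459).
At 5/14 + (1/42)*sqrt(3459): a pole of order 1; residue 84890340/140320193 + (1671139140/161789182529)*sqrt(3459).
At 5/2: a pole of order 3; residue -169780680/140320193.

Denominator factor (ξ - 5/2)^3: pole of order 3 at 5/2, modulus 5/2.
Denominator factor (ξ**2 - 5*ξ/7 - 11/6): discriminant 1153/147, real irrational roots 5/14 + (1/42)*sqrt(3459) and 5/14 - (1/42)*sqrt(3459); poles of order 1, moduli 5/14 + (1/42)*sqrt(3459) and -5/14 + (1/42)*sqrt(3459).
The radius of convergence is the smallest modulus among the singular points: -5/14 + (1/42)*sqrt(3459).
The factor ξ**2 - 5*ξ/7 - 11/6 splits as (ξ - a)(ξ - a') with a = 5/14 - (1/42)*sqrt(3459), a' = 5/14 + (1/42)*sqrt(3459). At the order-1 pole a set g(ξ) = (ξ - a)*f(ξ) = [(-5*ξ/13 - 5/7)/(ξ - 5/2)**3] / (ξ - a').
Simple pole: residue = g(a) at a = 5/14 - (1/42)*sqrt(3459), which is 84890340/140320193 - (1671139140/161789182529)*sqrt(3459).
The factor ξ**2 - 5*ξ/7 - 11/6 splits as (ξ - a)(ξ - a') with a = 5/14 + (1/42)*sqrt(3459), a' = 5/14 - (1/42)*sqrt(3459). At the order-1 pole a set g(ξ) = (ξ - a)*f(ξ) = [(-5*ξ/13 - 5/7)/(ξ - 5/2)**3] / (ξ - a').
Simple pole: residue = g(a) at a = 5/14 + (1/42)*sqrt(3459), which is 84890340/140320193 + (1671139140/161789182529)*sqrt(3459).
At the order-3 pole 5/2 set g(ξ) = (ξ - (5/2))^3*f(ξ) = (-5*ξ/13 - 5/7)/(ξ**2 - 5*ξ/7 - 11/6).
Order-3 pole: residue = g''(a)/2; g''(5/2) = -339561360/140320193, so the residue is -169780680/140320193.
List the singular points by increasing real part (a conjugate pair: the negative imaginary part first).


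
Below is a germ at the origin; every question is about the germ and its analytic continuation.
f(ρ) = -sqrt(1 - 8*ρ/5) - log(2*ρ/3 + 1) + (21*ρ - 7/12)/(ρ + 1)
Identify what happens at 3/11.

Denominator factors: ρ + 1 = 14/11 at ρ = 3/11 — none vanishes.
Branch term log(1 - ρ/(-3/2)): argument at 3/11 is 13/11, nonzero, so 3/11 is not its branch point (a point on a principal cut is still regular for the continued germ).
Branch term sqrt(1 - ρ/(5/8)): argument at 3/11 is 31/55, nonzero, so 3/11 is not its branch point (a point on a principal cut is still regular for the continued germ).
So the germ continues analytically to 3/11.

The point is a regular point.


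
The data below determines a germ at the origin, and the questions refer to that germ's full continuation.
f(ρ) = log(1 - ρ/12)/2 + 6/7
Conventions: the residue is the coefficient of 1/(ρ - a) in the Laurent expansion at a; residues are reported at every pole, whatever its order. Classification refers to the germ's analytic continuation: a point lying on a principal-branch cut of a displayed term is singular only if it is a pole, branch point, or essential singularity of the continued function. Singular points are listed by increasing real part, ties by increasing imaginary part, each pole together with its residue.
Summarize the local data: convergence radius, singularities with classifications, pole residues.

Branch term (1/2)*log(1 - ρ/(12)): its argument vanishes at ρ = 12, a logarithmic branch point, modulus 12.
The radius of convergence is the smallest modulus among the singular points: 12.

Radius of convergence at 0: 12.
At 12: a logarithmic branch point.


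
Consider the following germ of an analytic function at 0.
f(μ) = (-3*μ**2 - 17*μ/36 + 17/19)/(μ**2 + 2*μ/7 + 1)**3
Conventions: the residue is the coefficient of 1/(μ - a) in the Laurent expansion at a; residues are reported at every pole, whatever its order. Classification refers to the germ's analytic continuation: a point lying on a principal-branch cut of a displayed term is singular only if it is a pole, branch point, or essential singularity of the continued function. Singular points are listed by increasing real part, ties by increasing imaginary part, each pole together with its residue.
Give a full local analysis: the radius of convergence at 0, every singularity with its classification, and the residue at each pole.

Radius of convergence at 0: 1.
At (-1/7) - ((4/7)*sqrt(3))*i: a pole of order 3; residue -((903805/100859904)*sqrt(3))*i.
At (-1/7) + ((4/7)*sqrt(3))*i: a pole of order 3; residue ((903805/100859904)*sqrt(3))*i.

Denominator factor (μ**2 + 2*μ/7 + 1)^3: discriminant -192/49, complex-conjugate roots (-1/7) + ((4/7)*sqrt(3))*i and (-1/7) - ((4/7)*sqrt(3))*i; poles of order 3, moduli 1 and 1.
The radius of convergence is the smallest modulus among the singular points: 1.
The factor μ**2 + 2*μ/7 + 1 splits as (μ - a)(μ - a') with a = (-1/7) - ((4/7)*sqrt(3))*i, a' = (-1/7) + ((4/7)*sqrt(3))*i. At the order-3 pole a set g(μ) = (μ - a)^3*f(μ) = [-3*μ**2 - 17*μ/36 + 17/19] / (μ - a')^3.
Order-3 pole: residue = g''(a)/2; g''((-1/7) - ((4/7)*sqrt(3))*i) = -((903805/50429952)*sqrt(3))*i, so the residue is -((903805/100859904)*sqrt(3))*i.
The factor μ**2 + 2*μ/7 + 1 splits as (μ - a)(μ - a') with a = (-1/7) + ((4/7)*sqrt(3))*i, a' = (-1/7) - ((4/7)*sqrt(3))*i. At the order-3 pole a set g(μ) = (μ - a)^3*f(μ) = [-3*μ**2 - 17*μ/36 + 17/19] / (μ - a')^3.
Order-3 pole: residue = g''(a)/2; g''((-1/7) + ((4/7)*sqrt(3))*i) = ((903805/50429952)*sqrt(3))*i, so the residue is ((903805/100859904)*sqrt(3))*i.
List the singular points by increasing real part (a conjugate pair: the negative imaginary part first).


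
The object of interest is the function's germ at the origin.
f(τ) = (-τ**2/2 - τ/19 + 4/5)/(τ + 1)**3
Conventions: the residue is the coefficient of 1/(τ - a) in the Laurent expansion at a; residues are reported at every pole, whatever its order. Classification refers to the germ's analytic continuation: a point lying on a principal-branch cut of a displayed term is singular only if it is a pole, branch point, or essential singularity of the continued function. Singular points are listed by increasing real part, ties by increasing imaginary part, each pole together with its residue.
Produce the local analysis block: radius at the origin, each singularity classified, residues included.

Denominator factor (τ + 1)^3: pole of order 3 at -1, modulus 1.
The radius of convergence is the smallest modulus among the singular points: 1.
At the order-3 pole -1 set g(τ) = (τ - (-1))^3*f(τ) = -τ**2/2 - τ/19 + 4/5.
Order-3 pole: residue = g''(a)/2; g''(-1) = -1, so the residue is -1/2.

Radius of convergence at 0: 1.
At -1: a pole of order 3; residue -1/2.


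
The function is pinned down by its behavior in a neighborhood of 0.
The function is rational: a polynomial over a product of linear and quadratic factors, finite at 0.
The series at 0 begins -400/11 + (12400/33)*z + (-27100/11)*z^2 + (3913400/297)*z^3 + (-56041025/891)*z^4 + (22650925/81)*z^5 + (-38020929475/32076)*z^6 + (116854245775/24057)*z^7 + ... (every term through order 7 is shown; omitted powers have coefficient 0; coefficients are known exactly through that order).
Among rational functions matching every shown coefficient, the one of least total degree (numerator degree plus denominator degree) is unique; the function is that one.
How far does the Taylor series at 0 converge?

The radius of convergence is 5/6 - (1/30)*sqrt(265).

No rational of total degree below 5 reproduces all 8 coefficients; solving the [0/5] Pade equations on them gives f(z) = -32/(11*(z + 1/2)*(z**2 + 5*z/3 + 2/5)**2), whose expansion matches every shown term.
Denominator factor (z + 1/2): pole of order 1 at -1/2, modulus 1/2.
Denominator factor (z**2 + 5*z/3 + 2/5)^2: discriminant 53/45, real irrational roots -5/6 + (1/30)*sqrt(265) and -5/6 - (1/30)*sqrt(265); poles of order 2, moduli 5/6 - (1/30)*sqrt(265) and 5/6 + (1/30)*sqrt(265).
The radius of convergence is the smallest modulus among the singular points: 5/6 - (1/30)*sqrt(265).


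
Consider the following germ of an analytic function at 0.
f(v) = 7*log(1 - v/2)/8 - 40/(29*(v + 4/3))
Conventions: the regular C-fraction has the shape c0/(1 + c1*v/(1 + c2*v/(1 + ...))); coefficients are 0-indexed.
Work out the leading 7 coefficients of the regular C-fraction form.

Taylor coefficients (expand at 0): a_0 = -30/29, a_1 = 157/464, a_2 = -1283/1856, a_3 = 2227/5568, a_4 = -5063/14848, a_5 = 17819/74240, a_6 = -33211/178176.
c0 = a_0 = -30/29. Peel one level at a time: if S = 1 + c*v/S' with S'(0) = 1, then c is the v-coefficient of S and S' = c*v/(S - 1).
S_1 = c0/f = 1 + (157/480)*v + (-129311/230400)*v^2 + ...; c1 = 157/480.
S_2 = c1*v/(S_1 - 1) = 1 + (129311/75360)*v + (3539711/1183152)*v^2 + ...; c2 = 129311/75360.
S_3 = c2*v/(S_2 - 1) = 1 + (-24910/14287)*v + (705/2366)*v^2 + ...; c3 = -24910/14287.
S_4 = c3*v/(S_3 - 1) = 1 + (471/2756)*v + (-3378797/388147620)*v^2 + ...; c4 = 471/2756.
S_5 = c4*v/(S_4 - 1) = 1 + (279773/5492655)*v + (667969159/42960852900)*v^2 + ...; c5 = 279773/5492655.
S_6 = c5*v/(S_5 - 1) = 1 + (-2723258879/8921315340)*v + ...; c6 = -2723258879/8921315340.

The regular C-fraction coefficients are [-30/29, 157/480, 129311/75360, -24910/14287, 471/2756, 279773/5492655, -2723258879/8921315340].


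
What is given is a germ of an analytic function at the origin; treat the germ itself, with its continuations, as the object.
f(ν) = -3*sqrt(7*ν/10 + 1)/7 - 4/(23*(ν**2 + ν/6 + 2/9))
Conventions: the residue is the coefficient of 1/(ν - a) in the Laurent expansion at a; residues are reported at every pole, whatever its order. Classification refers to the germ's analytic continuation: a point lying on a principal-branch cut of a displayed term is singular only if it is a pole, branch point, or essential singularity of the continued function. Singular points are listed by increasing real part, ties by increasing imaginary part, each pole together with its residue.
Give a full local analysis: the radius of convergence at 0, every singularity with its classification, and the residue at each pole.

Denominator factor (ν**2 + ν/6 + 2/9): discriminant -31/36, complex-conjugate roots (-1/12) + ((1/12)*sqrt(31))*i and (-1/12) - ((1/12)*sqrt(31))*i; poles of order 1, moduli (1/3)*sqrt(2) and (1/3)*sqrt(2).
Branch term (-3/7)*sqrt(1 - ν/(-10/7)): its argument vanishes at ν = -10/7, a square-root branch point, modulus 10/7.
The radius of convergence is the smallest modulus among the singular points: (1/3)*sqrt(2).
The branch term is analytic at (-1/12) - ((1/12)*sqrt(31))*i and contributes nothing to the residue; only the rational part matters.
The factor ν**2 + ν/6 + 2/9 splits as (ν - a)(ν - a') with a = (-1/12) - ((1/12)*sqrt(31))*i, a' = (-1/12) + ((1/12)*sqrt(31))*i. At the order-1 pole a set g(ν) = (ν - a)*(rational part) = [-4/23] / (ν - a').
Simple pole: residue = g(a) at a = (-1/12) - ((1/12)*sqrt(31))*i, which is -((24/713)*sqrt(31))*i.
The branch term is analytic at (-1/12) + ((1/12)*sqrt(31))*i and contributes nothing to the residue; only the rational part matters.
The factor ν**2 + ν/6 + 2/9 splits as (ν - a)(ν - a') with a = (-1/12) + ((1/12)*sqrt(31))*i, a' = (-1/12) - ((1/12)*sqrt(31))*i. At the order-1 pole a set g(ν) = (ν - a)*(rational part) = [-4/23] / (ν - a').
Simple pole: residue = g(a) at a = (-1/12) + ((1/12)*sqrt(31))*i, which is ((24/713)*sqrt(31))*i.
List the singular points by increasing real part (a conjugate pair: the negative imaginary part first).

Radius of convergence at 0: (1/3)*sqrt(2).
At -10/7: an algebraic (square-root) branch point.
At (-1/12) - ((1/12)*sqrt(31))*i: a pole of order 1; residue -((24/713)*sqrt(31))*i.
At (-1/12) + ((1/12)*sqrt(31))*i: a pole of order 1; residue ((24/713)*sqrt(31))*i.


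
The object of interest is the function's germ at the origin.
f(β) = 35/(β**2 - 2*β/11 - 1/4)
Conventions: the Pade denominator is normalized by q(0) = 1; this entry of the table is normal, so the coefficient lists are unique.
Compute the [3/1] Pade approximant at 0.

Taylor coefficients needed (expand at 0): a_0 = -140, a_1 = 1120/11, a_2 = -76720/121, a_3 = 1155840/1331, a_4 = -46379200/14641.
Write the denominator as Q(β) = 1 + q1*β. Requiring Q*f - P = O(β^5) with deg P <= 3 kills the coefficients of β^4..β^4 in Q*f:
  β^4: a_4 + q1*a_3 = 0, i.e. -46379200/14641 + (1155840/1331)*q1 = 0.
Solving this linear system: q1 = 20705/5676.
The numerator is Q*f truncated at degree 3: P0 = a_0 = -140; P1 = a_1 + q1*a_0 = -52745/129; P2 = a_2 + q1*a_1 = -33880/129; P3 = a_3 + q1*a_2 = -186340/129.

The Pade approximant has numerator coefficients [-140, -52745/129, -33880/129, -186340/129]; denominator coefficients [1, 20705/5676].


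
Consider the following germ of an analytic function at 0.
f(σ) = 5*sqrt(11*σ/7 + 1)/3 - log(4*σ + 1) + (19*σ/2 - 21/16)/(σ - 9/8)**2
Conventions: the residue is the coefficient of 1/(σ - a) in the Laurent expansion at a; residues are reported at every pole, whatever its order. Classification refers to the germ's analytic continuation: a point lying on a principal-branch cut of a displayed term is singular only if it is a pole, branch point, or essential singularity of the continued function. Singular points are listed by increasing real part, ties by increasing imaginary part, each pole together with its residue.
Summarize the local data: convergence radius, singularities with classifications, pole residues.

Denominator factor (σ - 9/8)^2: pole of order 2 at 9/8, modulus 9/8.
Branch term (5/3)*sqrt(1 - σ/(-7/11)): its argument vanishes at σ = -7/11, a square-root branch point, modulus 7/11.
Branch term (-1)*log(1 - σ/(-1/4)): its argument vanishes at σ = -1/4, a logarithmic branch point, modulus 1/4.
The radius of convergence is the smallest modulus among the singular points: 1/4.
The branch terms are analytic at 9/8 and contribute nothing to the residue; only the rational part matters.
At the order-2 pole 9/8 set g(σ) = (σ - (9/8))^2*(rational part) = 19*σ/2 - 21/16.
Order-2 pole: residue = g'(a); g'(9/8) = 19/2, so the residue is 19/2.
List the singular points by increasing real part (a conjugate pair: the negative imaginary part first).

Radius of convergence at 0: 1/4.
At -7/11: an algebraic (square-root) branch point.
At -1/4: a logarithmic branch point.
At 9/8: a pole of order 2; residue 19/2.


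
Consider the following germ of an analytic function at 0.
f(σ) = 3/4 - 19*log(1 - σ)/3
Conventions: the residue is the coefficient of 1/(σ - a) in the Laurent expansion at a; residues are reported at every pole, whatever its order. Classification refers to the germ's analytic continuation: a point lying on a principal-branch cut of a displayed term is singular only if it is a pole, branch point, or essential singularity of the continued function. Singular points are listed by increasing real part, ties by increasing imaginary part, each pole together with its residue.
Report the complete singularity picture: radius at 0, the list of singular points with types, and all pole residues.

Radius of convergence at 0: 1.
At 1: a logarithmic branch point.

Branch term (-19/3)*log(1 - σ/(1)): its argument vanishes at σ = 1, a logarithmic branch point, modulus 1.
The radius of convergence is the smallest modulus among the singular points: 1.


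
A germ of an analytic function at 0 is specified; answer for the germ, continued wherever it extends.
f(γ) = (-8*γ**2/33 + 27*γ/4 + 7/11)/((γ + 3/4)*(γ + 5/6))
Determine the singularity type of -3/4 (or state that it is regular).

The denominator factor γ + 3/4 vanishes at -3/4 and appears to the power 1; the numerator there equals -73/16, nonzero, and no other factor vanishes.
Hence a pole whose order is the multiplicity, 1.

The point is a pole of order 1.


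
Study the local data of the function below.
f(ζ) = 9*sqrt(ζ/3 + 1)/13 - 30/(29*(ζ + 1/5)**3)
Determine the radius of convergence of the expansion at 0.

Denominator factor (ζ + 1/5)^3: pole of order 3 at -1/5, modulus 1/5.
Branch term (9/13)*sqrt(1 - ζ/(-3)): its argument vanishes at ζ = -3, a square-root branch point, modulus 3.
The radius of convergence is the smallest modulus among the singular points: 1/5.

The radius of convergence is 1/5.


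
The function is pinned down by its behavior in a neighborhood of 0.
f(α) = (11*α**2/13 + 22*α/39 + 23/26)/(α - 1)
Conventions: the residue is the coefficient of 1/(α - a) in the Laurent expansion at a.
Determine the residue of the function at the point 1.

At the order-1 pole 1 set g(α) = (α - (1))*f(α) = 11*α**2/13 + 22*α/39 + 23/26.
Simple pole: residue = g(a) at a = 1, which is 179/78.

The residue is 179/78.


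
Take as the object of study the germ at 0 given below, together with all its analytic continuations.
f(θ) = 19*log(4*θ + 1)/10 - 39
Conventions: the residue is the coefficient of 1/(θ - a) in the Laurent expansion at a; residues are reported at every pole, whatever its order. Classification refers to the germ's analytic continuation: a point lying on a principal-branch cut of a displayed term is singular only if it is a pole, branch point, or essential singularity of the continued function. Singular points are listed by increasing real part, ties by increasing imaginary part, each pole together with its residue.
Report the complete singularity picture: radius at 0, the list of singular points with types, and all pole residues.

Branch term (19/10)*log(1 - θ/(-1/4)): its argument vanishes at θ = -1/4, a logarithmic branch point, modulus 1/4.
The radius of convergence is the smallest modulus among the singular points: 1/4.

Radius of convergence at 0: 1/4.
At -1/4: a logarithmic branch point.


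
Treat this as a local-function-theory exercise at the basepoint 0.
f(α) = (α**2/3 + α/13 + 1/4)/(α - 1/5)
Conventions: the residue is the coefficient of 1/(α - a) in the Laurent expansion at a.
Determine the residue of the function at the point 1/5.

At the order-1 pole 1/5 set g(α) = (α - (1/5))*f(α) = α**2/3 + α/13 + 1/4.
Simple pole: residue = g(a) at a = 1/5, which is 1087/3900.

The residue is 1087/3900.


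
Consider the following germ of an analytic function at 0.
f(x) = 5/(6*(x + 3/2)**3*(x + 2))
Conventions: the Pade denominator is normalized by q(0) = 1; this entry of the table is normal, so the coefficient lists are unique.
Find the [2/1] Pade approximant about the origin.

The Pade approximant has numerator coefficients [10/81, -5260/34263, 3280/34263]; denominator coefficients [1, 1063/846].

Taylor coefficients needed (expand at 0): a_0 = 10/81, a_1 = -25/81, a_2 = 235/486, a_3 = -5315/8748.
Write the denominator as Q(x) = 1 + q1*x. Requiring Q*f - P = O(x^4) with deg P <= 2 kills the coefficients of x^3..x^3 in Q*f:
  x^3: a_3 + q1*a_2 = 0, i.e. -5315/8748 + (235/486)*q1 = 0.
Solving this linear system: q1 = 1063/846.
The numerator is Q*f truncated at degree 2: P0 = a_0 = 10/81; P1 = a_1 + q1*a_0 = -5260/34263; P2 = a_2 + q1*a_1 = 3280/34263.


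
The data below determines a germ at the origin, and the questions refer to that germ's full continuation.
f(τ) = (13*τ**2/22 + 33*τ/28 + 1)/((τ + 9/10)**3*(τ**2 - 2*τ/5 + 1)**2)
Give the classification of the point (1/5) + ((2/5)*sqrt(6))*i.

The point is a pole of order 2.

The denominator factor τ**2 - 2*τ/5 + 1 vanishes at (1/5) + ((2/5)*sqrt(6))*i and appears to the power 2; the numerator there equals (5329/7700) + ((2179/3850)*sqrt(6))*i, nonzero, and no other factor vanishes.
Hence a pole whose order is the multiplicity, 2.


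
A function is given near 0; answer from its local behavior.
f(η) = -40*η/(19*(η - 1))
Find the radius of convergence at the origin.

Denominator factor (η - 1): pole of order 1 at 1, modulus 1.
The radius of convergence is the smallest modulus among the singular points: 1.

The radius of convergence is 1.


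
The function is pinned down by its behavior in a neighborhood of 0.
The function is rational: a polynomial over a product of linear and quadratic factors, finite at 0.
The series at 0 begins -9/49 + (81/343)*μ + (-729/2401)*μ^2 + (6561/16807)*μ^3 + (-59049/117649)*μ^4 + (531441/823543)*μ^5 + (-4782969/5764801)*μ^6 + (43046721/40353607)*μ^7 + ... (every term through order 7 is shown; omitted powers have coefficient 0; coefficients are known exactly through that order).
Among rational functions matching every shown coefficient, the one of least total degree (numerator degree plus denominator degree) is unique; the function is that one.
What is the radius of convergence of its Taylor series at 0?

No rational of total degree below 1 reproduces all 8 coefficients; solving the [0/1] Pade equations on them gives f(μ) = -1/(7*(μ + 7/9)), whose expansion matches every shown term.
Denominator factor (μ + 7/9): pole of order 1 at -7/9, modulus 7/9.
The radius of convergence is the smallest modulus among the singular points: 7/9.

The radius of convergence is 7/9.


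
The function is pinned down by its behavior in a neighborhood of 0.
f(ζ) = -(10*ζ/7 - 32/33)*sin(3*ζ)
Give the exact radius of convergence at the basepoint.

The radius of convergence is infinite.

The factor -sin(3*ζ) is entire and contributes no finite singular point.
The polynomial part has no poles.
No finite singular points: the Taylor series at 0 converges everywhere.


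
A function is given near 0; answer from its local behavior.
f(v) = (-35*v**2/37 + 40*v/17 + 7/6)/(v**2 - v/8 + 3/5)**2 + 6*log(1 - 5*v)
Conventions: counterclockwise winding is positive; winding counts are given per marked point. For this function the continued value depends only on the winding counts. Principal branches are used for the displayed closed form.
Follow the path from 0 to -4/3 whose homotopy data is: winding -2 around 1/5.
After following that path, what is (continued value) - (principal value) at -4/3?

Continued minus principal equals -(24)*pi*i.

The rational part is single-valued and drops out of the difference; each branch term changes only by its own monodromy.
(6)*log(1 - v/(1/5)): each positive loop around 1/5 adds 2*pi*i to the log, so winding -2 contributes (6)*(-2)*2*pi*i = -(24)*pi*i.
Summing the contributions at v = -4/3 gives -(24)*pi*i.


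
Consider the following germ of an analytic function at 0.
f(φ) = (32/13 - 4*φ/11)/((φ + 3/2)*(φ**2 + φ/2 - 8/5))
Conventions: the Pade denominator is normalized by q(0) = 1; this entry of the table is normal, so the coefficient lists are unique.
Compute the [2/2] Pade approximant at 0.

Taylor coefficients needed (expand at 0): a_0 = -40/39, a_1 = 1325/2574, a_2 = -128125/123552, a_3 = 2187725/5930496, a_4 = -222135325/284663808.
Write the denominator as Q(φ) = 1 + q1*φ + q2*φ^2. Requiring Q*f - P = O(φ^5) with deg P <= 2 kills the coefficients of φ^3..φ^4 in Q*f:
  φ^3: a_3 + q1*a_2 + q2*a_1 = 0, i.e. 2187725/5930496 + (-128125/123552)*q1 + (1325/2574)*q2 = 0.
  φ^4: a_4 + q1*a_3 + q2*a_2 = 0, i.e. -222135325/284663808 + (2187725/5930496)*q1 + (-128125/123552)*q2 = 0.
Solving this linear system: q1 = -3247/150192, q2 = -685039/901152.
The numerator is Q*f truncated at degree 2: P0 = a_0 = -40/39; P1 = a_1 + q1*a_0 = 2162255/4027023; P2 = a_2 + q1*a_1 + q2*a_0 = -2162255/8054046.

The Pade approximant has numerator coefficients [-40/39, 2162255/4027023, -2162255/8054046]; denominator coefficients [1, -3247/150192, -685039/901152].


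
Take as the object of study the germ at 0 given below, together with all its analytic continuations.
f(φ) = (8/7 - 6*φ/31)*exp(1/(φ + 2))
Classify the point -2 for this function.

The point is an essential singularity.

The exponent 1/(φ - (-2)) has a pole at -2, so exp(1/(φ - (-2))) takes every nonzero value near it: an essential singularity (not a pole of any order).


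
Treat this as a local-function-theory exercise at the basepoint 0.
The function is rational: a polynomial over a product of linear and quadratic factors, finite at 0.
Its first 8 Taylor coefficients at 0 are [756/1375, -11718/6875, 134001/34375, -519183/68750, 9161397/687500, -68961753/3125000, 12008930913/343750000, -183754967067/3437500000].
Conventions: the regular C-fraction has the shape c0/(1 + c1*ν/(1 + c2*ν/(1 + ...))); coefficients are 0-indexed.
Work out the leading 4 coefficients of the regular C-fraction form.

Taylor coefficients (read off): a_0 = 756/1375, a_1 = -11718/6875, a_2 = 134001/34375, a_3 = -519183/68750.
c0 = a_0 = 756/1375. Peel one level at a time: if S = 1 + c*ν/S' with S'(0) = 1, then c is the ν-coefficient of S and S' = c*ν/(S - 1).
S_1 = c0/f = 1 + (31/10)*ν + (63/25)*ν^2 + ...; c1 = 31/10.
S_2 = c1*ν/(S_1 - 1) = 1 + (-126/155)*ν + (19224/24025)*ν^2 + ...; c2 = -126/155.
S_3 = c2*ν/(S_2 - 1) = 1 + (1068/1085)*ν + ...; c3 = 1068/1085.

The regular C-fraction coefficients are [756/1375, 31/10, -126/155, 1068/1085].


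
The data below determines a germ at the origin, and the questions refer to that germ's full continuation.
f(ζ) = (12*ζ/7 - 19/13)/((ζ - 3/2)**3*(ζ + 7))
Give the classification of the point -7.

The point is a pole of order 1.

The denominator factor ζ + 7 vanishes at -7 and appears to the power 1; the numerator there equals -175/13, nonzero, and no other factor vanishes.
Hence a pole whose order is the multiplicity, 1.


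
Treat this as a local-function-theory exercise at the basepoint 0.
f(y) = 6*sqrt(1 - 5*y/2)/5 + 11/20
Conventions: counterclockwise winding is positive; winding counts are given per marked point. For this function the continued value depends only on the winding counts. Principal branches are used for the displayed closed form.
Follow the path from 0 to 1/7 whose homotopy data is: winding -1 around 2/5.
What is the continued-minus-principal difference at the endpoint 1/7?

The rational part is single-valued and drops out of the difference; each branch term changes only by its own monodromy.
(6/5)*sqrt(1 - y/(2/5)): winding -1 is odd, the square root flips sign, contributing -2*(6/5)*sqrt(1 - (1/7)/(2/5)) = -2*(6/5)*sqrt(9/14) = -(18/35)*sqrt(14).
Summing the contributions at y = 1/7 gives -(18/35)*sqrt(14).

Continued minus principal equals -(18/35)*sqrt(14).


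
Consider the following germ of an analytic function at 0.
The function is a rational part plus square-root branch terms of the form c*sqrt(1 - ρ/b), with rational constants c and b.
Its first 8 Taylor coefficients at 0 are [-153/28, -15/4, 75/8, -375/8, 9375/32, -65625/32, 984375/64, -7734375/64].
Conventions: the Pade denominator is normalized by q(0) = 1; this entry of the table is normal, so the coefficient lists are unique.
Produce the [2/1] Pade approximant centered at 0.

Taylor coefficients needed (read off): a_0 = -153/28, a_1 = -15/4, a_2 = 75/8, a_3 = -375/8.
Write the denominator as Q(ρ) = 1 + q1*ρ. Requiring Q*f - P = O(ρ^4) with deg P <= 2 kills the coefficients of ρ^3..ρ^3 in Q*f:
  ρ^3: a_3 + q1*a_2 = 0, i.e. -375/8 + (75/8)*q1 = 0.
Solving this linear system: q1 = 5.
The numerator is Q*f truncated at degree 2: P0 = a_0 = -153/28; P1 = a_1 + q1*a_0 = -435/14; P2 = a_2 + q1*a_1 = -75/8.

The Pade approximant has numerator coefficients [-153/28, -435/14, -75/8]; denominator coefficients [1, 5].


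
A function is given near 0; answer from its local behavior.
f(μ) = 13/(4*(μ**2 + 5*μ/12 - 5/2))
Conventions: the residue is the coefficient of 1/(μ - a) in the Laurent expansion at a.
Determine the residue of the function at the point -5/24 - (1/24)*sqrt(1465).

The residue is -(39/1465)*sqrt(1465).

The factor μ**2 + 5*μ/12 - 5/2 splits as (μ - a)(μ - a') with a = -5/24 - (1/24)*sqrt(1465), a' = -5/24 + (1/24)*sqrt(1465). At the order-1 pole a set g(μ) = (μ - a)*f(μ) = [13/4] / (μ - a').
Simple pole: residue = g(a) at a = -5/24 - (1/24)*sqrt(1465), which is -(39/1465)*sqrt(1465).


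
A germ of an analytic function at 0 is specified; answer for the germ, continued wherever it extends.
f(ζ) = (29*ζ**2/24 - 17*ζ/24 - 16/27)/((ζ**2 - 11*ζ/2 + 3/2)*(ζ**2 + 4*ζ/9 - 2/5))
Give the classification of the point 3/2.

Denominator factors: ζ**2 - 11*ζ/2 + 3/2 = -9/2 at ζ = 3/2; ζ**2 + 4*ζ/9 - 2/5 = 151/60 at ζ = 3/2 — none vanishes.
So the germ continues analytically to 3/2.

The point is a regular point.


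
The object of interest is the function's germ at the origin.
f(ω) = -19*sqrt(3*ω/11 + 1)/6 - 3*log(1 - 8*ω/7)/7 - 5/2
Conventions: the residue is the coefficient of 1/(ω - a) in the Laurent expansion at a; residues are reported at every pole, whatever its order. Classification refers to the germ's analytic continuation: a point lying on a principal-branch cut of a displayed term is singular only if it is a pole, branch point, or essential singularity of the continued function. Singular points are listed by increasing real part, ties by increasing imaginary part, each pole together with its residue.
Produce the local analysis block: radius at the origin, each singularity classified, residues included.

Radius of convergence at 0: 7/8.
At -11/3: an algebraic (square-root) branch point.
At 7/8: a logarithmic branch point.

Branch term (-3/7)*log(1 - ω/(7/8)): its argument vanishes at ω = 7/8, a logarithmic branch point, modulus 7/8.
Branch term (-19/6)*sqrt(1 - ω/(-11/3)): its argument vanishes at ω = -11/3, a square-root branch point, modulus 11/3.
The radius of convergence is the smallest modulus among the singular points: 7/8.
List the singular points by increasing real part (a conjugate pair: the negative imaginary part first).


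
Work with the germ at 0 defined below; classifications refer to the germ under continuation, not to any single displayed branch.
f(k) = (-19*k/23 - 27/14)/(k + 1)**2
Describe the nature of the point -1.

The point is a pole of order 2.

The denominator factor k + 1 vanishes at -1 and appears to the power 2; the numerator there equals -355/322, nonzero, and no other factor vanishes.
Hence a pole whose order is the multiplicity, 2.


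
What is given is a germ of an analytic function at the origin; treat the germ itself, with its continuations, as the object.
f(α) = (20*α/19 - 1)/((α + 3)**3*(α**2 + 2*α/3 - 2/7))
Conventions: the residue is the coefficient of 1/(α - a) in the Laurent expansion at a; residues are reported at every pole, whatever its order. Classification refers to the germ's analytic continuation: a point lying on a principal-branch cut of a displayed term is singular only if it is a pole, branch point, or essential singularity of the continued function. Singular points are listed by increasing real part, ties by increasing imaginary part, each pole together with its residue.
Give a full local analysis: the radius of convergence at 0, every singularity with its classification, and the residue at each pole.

Radius of convergence at 0: -1/3 + (5/21)*sqrt(7).
At -3: a pole of order 3; residue -3088519/17753733.
At -1/3 - (5/21)*sqrt(7): a pole of order 1; residue 3088519/35507466 + (3429622/88768665)*sqrt(7).
At -1/3 + (5/21)*sqrt(7): a pole of order 1; residue 3088519/35507466 - (3429622/88768665)*sqrt(7).

Denominator factor (α + 3)^3: pole of order 3 at -3, modulus 3.
Denominator factor (α**2 + 2*α/3 - 2/7): discriminant 100/63, real irrational roots -1/3 + (5/21)*sqrt(7) and -1/3 - (5/21)*sqrt(7); poles of order 1, moduli -1/3 + (5/21)*sqrt(7) and 1/3 + (5/21)*sqrt(7).
The radius of convergence is the smallest modulus among the singular points: -1/3 + (5/21)*sqrt(7).
At the order-3 pole -3 set g(α) = (α - (-3))^3*f(α) = (20*α/19 - 1)/(α**2 + 2*α/3 - 2/7).
Order-3 pole: residue = g''(a)/2; g''(-3) = -6177038/17753733, so the residue is -3088519/17753733.
The factor α**2 + 2*α/3 - 2/7 splits as (α - a)(α - a') with a = -1/3 - (5/21)*sqrt(7), a' = -1/3 + (5/21)*sqrt(7). At the order-1 pole a set g(α) = (α - a)*f(α) = [(20*α/19 - 1)/(α + 3)**3] / (α - a').
Simple pole: residue = g(a) at a = -1/3 - (5/21)*sqrt(7), which is 3088519/35507466 + (3429622/88768665)*sqrt(7).
The factor α**2 + 2*α/3 - 2/7 splits as (α - a)(α - a') with a = -1/3 + (5/21)*sqrt(7), a' = -1/3 - (5/21)*sqrt(7). At the order-1 pole a set g(α) = (α - a)*f(α) = [(20*α/19 - 1)/(α + 3)**3] / (α - a').
Simple pole: residue = g(a) at a = -1/3 + (5/21)*sqrt(7), which is 3088519/35507466 - (3429622/88768665)*sqrt(7).
List the singular points by increasing real part (a conjugate pair: the negative imaginary part first).


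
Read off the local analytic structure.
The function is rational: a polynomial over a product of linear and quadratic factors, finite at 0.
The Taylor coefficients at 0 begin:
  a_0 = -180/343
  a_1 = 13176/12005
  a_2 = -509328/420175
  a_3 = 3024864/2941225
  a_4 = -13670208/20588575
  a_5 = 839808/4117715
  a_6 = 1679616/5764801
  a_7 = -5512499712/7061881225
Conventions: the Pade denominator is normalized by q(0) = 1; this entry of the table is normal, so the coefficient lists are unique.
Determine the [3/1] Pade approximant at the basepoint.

Taylor coefficients needed (read off): a_0 = -180/343, a_1 = 13176/12005, a_2 = -509328/420175, a_3 = 3024864/2941225, a_4 = -13670208/20588575.
Write the denominator as Q(ψ) = 1 + q1*ψ. Requiring Q*f - P = O(ψ^5) with deg P <= 3 kills the coefficients of ψ^4..ψ^4 in Q*f:
  ψ^4: a_4 + q1*a_3 = 0, i.e. -13670208/20588575 + (3024864/2941225)*q1 = 0.
Solving this linear system: q1 = 1758/2723.
The numerator is Q*f truncated at degree 3: P0 = a_0 = -180/343; P1 = a_1 + q1*a_0 = 3543264/4669945; P2 = a_2 + q1*a_1 = -82311552/163448075; P3 = a_3 + q1*a_2 = 281273472/1144136525.

The Pade approximant has numerator coefficients [-180/343, 3543264/4669945, -82311552/163448075, 281273472/1144136525]; denominator coefficients [1, 1758/2723].


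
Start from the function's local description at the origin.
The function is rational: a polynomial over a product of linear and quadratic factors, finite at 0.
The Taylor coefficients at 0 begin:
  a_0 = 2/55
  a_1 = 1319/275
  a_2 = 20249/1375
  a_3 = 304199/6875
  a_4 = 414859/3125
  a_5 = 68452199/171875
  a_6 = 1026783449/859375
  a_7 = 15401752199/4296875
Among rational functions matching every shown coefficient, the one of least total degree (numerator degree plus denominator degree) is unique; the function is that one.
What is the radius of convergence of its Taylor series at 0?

The radius of convergence is 1/3.

No rational of total degree below 4 reproduces all 8 coefficients; solving the [2/2] Pade equations on them gives f(ζ) = (-ζ**2 + 39*ζ/5 + 2/33)/((ζ - 5)*(ζ - 1/3)), whose expansion matches every shown term.
Denominator factor (ζ - 1/3): pole of order 1 at 1/3, modulus 1/3.
Denominator factor (ζ - 5): pole of order 1 at 5, modulus 5.
The radius of convergence is the smallest modulus among the singular points: 1/3.


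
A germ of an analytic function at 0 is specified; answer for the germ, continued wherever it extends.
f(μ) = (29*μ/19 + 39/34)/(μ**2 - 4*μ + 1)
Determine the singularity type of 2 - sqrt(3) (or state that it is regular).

The denominator factor μ**2 - 4*μ + 1 vanishes at 2 - sqrt(3) and appears to the power 1; the numerator there equals 2713/646 - (29/19)*sqrt(3), nonzero, and no other factor vanishes.
Hence a pole whose order is the multiplicity, 1.

The point is a pole of order 1.


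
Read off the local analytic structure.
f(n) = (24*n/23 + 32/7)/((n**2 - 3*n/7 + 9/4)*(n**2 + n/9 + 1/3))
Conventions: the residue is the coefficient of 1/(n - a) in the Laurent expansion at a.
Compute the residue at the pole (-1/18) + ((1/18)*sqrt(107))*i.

The factor n**2 + n/9 + 1/3 splits as (n - a)(n - a') with a = (-1/18) + ((1/18)*sqrt(107))*i, a' = (-1/18) - ((1/18)*sqrt(107))*i. At the order-1 pole a set g(n) = (n - a)*f(n) = [(24*n/23 + 32/7)/(n**2 - 3*n/7 + 9/4)] / (n - a').
Simple pole: residue = g(a) at a = (-1/18) + ((1/18)*sqrt(107))*i, which is (15760/27417) - ((12561296/67473237)*sqrt(107))*i.

The residue is (15760/27417) - ((12561296/67473237)*sqrt(107))*i.


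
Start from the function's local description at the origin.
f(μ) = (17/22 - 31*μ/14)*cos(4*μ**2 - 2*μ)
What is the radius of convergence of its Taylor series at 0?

The radius of convergence is infinite.

The factor cos(4*μ**2 - 2*μ) is entire and contributes no finite singular point.
The polynomial part has no poles.
No finite singular points: the Taylor series at 0 converges everywhere.


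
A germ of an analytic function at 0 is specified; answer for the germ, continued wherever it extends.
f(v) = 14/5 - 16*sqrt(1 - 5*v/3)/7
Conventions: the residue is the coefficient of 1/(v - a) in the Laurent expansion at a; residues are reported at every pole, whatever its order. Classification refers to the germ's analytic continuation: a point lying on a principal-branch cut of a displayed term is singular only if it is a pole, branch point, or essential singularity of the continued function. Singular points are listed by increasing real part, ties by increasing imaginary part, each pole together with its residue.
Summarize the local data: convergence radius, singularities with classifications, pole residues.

Branch term (-16/7)*sqrt(1 - v/(3/5)): its argument vanishes at v = 3/5, a square-root branch point, modulus 3/5.
The radius of convergence is the smallest modulus among the singular points: 3/5.

Radius of convergence at 0: 3/5.
At 3/5: an algebraic (square-root) branch point.
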